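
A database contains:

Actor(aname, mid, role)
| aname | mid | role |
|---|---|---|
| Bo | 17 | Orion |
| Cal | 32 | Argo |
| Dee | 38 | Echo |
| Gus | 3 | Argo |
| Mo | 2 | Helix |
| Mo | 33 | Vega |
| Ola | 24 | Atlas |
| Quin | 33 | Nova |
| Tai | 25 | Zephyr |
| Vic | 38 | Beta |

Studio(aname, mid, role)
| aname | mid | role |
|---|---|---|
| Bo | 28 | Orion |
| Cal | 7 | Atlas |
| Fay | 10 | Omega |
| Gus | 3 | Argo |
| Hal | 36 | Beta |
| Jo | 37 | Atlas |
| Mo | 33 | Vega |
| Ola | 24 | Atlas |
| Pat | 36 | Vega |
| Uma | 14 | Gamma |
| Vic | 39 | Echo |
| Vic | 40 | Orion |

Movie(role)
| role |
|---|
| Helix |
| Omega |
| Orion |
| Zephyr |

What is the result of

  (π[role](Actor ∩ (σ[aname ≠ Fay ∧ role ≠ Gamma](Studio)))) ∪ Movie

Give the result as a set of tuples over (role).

{Argo, Atlas, Helix, Omega, Orion, Vega, Zephyr}

σ[aname ≠ Fay ∧ role ≠ Gamma]: keep tuples satisfying aname ≠ Fay ∧ role ≠ Gamma → {(Bo, 28, Orion), (Cal, 7, Atlas), (Gus, 3, Argo), (Hal, 36, Beta), (Jo, 37, Atlas), (Mo, 33, Vega), (Ola, 24, Atlas), (Pat, 36, Vega), (Vic, 39, Echo), (Vic, 40, Orion)}
Set intersection of the two operands is {(Gus, 3, Argo), (Mo, 33, Vega), (Ola, 24, Atlas)}.
π[role]: project onto (role) → {Argo, Atlas, Vega}
Set union of the two operands is {Argo, Atlas, Helix, Omega, Orion, Vega, Zephyr}.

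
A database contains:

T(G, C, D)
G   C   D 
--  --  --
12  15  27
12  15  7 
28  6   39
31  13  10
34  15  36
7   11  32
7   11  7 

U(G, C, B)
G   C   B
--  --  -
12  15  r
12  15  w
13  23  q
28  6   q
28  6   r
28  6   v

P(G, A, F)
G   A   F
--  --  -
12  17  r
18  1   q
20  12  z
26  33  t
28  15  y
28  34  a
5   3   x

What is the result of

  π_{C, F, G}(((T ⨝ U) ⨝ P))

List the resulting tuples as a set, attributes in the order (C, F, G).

Joining T and U on G, C yields {(12, 15, 27, r), (12, 15, 27, w), (12, 15, 7, r), (12, 15, 7, w), (28, 6, 39, q), (28, 6, 39, r), (28, 6, 39, v)}.
Joining (T ⨝ U) and P on G yields {(12, 15, 27, r, 17, r), (12, 15, 27, w, 17, r), (12, 15, 7, r, 17, r), (12, 15, 7, w, 17, r), (28, 6, 39, q, 15, y), (28, 6, 39, q, 34, a), (28, 6, 39, r, 15, y), (28, 6, 39, r, 34, a), (28, 6, 39, v, 15, y), (28, 6, 39, v, 34, a)}.
Projecting to C, F, G (7 duplicate(s) eliminated): {(15, r, 12), (6, a, 28), (6, y, 28)}

{(15, r, 12), (6, a, 28), (6, y, 28)}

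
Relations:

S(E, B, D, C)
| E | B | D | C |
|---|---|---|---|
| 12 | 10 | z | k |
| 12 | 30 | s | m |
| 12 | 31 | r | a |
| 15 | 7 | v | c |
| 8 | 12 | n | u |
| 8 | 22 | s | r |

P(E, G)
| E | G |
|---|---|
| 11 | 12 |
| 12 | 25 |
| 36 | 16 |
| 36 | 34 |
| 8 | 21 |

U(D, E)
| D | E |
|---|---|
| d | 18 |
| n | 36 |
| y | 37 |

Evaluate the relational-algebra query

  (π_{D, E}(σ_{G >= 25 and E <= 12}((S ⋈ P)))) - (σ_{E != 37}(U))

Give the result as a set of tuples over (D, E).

{(r, 12), (s, 12), (z, 12)}

S ⋈ P (natural join on E): {(12, 10, z, k, 25), (12, 30, s, m, 25), (12, 31, r, a, 25), (8, 12, n, u, 21), (8, 22, s, r, 21)}
Filtering on G >= 25 and E <= 12 leaves {(12, 10, z, k, 25), (12, 30, s, m, 25), (12, 31, r, a, 25)}.
Projecting to D, E: {(r, 12), (s, 12), (z, 12)}
Filtering on E != 37 leaves {(d, 18), (n, 36)}.
Set difference of the two operands is {(r, 12), (s, 12), (z, 12)}.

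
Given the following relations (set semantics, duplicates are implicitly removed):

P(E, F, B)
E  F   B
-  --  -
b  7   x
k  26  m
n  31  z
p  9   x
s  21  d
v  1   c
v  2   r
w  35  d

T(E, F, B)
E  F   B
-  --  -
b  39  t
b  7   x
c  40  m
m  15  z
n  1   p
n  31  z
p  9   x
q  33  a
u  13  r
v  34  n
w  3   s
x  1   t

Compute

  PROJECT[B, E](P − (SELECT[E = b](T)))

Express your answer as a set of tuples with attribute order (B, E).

{(c, v), (d, s), (d, w), (m, k), (r, v), (x, p), (z, n)}

Filtering on E = b leaves {(b, 39, t), (b, 7, x)}.
Difference: {(b, 7, x), (k, 26, m), (n, 31, z), (p, 9, x), (s, 21, d), (v, 1, c), (v, 2, r), (w, 35, d)} with {(b, 39, t), (b, 7, x)} → {(k, 26, m), (n, 31, z), (p, 9, x), (s, 21, d), (v, 1, c), (v, 2, r), (w, 35, d)}
π[B, E]: project onto (B, E) → {(c, v), (d, s), (d, w), (m, k), (r, v), (x, p), (z, n)}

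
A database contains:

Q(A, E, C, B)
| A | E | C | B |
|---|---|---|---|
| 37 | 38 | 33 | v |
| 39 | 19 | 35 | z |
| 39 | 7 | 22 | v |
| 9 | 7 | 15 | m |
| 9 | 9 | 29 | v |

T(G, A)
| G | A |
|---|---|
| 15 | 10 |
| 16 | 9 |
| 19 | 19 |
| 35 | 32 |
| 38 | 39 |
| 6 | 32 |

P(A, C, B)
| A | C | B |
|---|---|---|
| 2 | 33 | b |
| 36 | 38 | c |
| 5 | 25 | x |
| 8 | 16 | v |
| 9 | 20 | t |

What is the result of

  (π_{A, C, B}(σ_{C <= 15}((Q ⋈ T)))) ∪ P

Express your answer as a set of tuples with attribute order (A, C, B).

Natural join on A: {(39, 19, 35, z, 38), (39, 7, 22, v, 38), (9, 7, 15, m, 16), (9, 9, 29, v, 16)}
σ[C <= 15]: keep tuples satisfying C <= 15 → {(9, 7, 15, m, 16)}
π[A, C, B]: project onto (A, C, B) → {(9, 15, m)}
Taking the union: {(2, 33, b), (36, 38, c), (5, 25, x), (8, 16, v), (9, 15, m), (9, 20, t)}

{(2, 33, b), (36, 38, c), (5, 25, x), (8, 16, v), (9, 15, m), (9, 20, t)}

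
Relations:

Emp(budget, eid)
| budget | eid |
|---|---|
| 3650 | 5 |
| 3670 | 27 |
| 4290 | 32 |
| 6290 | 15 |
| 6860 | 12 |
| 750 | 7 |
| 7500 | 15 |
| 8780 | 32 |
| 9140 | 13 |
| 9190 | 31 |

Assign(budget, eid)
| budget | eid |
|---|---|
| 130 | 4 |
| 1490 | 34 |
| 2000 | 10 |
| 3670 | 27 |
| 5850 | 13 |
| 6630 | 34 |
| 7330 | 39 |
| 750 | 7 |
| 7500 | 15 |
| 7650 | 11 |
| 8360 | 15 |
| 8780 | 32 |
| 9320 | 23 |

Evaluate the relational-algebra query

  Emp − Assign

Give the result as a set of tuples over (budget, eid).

{(3650, 5), (4290, 32), (6290, 15), (6860, 12), (9140, 13), (9190, 31)}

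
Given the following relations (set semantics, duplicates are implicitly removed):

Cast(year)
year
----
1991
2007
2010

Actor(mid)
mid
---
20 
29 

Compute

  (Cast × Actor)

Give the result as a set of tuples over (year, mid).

{(1991, 20), (1991, 29), (2007, 20), (2007, 29), (2010, 20), (2010, 29)}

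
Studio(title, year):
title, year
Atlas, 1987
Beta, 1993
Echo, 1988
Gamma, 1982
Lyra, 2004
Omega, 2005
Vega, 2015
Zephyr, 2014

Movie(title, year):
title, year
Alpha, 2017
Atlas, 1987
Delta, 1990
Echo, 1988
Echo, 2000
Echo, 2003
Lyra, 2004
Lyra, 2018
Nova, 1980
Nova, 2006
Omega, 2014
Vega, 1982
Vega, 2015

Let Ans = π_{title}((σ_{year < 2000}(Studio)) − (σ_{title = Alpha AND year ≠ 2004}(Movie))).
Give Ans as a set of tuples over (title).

Apply σ_{year < 2000}; surviving tuples: {(Atlas, 1987), (Beta, 1993), (Echo, 1988), (Gamma, 1982)}
Apply σ_{title = Alpha AND year ≠ 2004}; surviving tuples: {(Alpha, 2017)}
Set difference of the two operands is {(Atlas, 1987), (Beta, 1993), (Echo, 1988), (Gamma, 1982)}.
Keep only column(s) title: {Atlas, Beta, Echo, Gamma}

{Atlas, Beta, Echo, Gamma}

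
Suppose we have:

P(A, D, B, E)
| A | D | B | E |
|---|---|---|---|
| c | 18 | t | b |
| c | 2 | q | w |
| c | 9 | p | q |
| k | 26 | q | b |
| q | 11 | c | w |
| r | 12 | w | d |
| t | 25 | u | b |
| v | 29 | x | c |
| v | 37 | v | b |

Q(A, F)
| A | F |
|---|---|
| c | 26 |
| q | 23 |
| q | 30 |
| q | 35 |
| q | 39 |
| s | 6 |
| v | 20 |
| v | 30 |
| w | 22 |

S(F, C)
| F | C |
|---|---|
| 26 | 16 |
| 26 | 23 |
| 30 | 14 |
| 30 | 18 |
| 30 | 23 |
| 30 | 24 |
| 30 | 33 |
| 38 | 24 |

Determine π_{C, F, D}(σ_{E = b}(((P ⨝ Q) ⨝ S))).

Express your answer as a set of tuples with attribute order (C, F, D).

Natural join on A: {(c, 18, t, b, 26), (c, 2, q, w, 26), (c, 9, p, q, 26), (q, 11, c, w, 23), (q, 11, c, w, 30), (q, 11, c, w, 35), (q, 11, c, w, 39), (v, 29, x, c, 20), (v, 29, x, c, 30), (v, 37, v, b, 20), (v, 37, v, b, 30)}
Natural join on F: {(c, 18, t, b, 26, 16), (c, 18, t, b, 26, 23), (c, 2, q, w, 26, 16), (c, 2, q, w, 26, 23), (c, 9, p, q, 26, 16), (c, 9, p, q, 26, 23), (q, 11, c, w, 30, 14), (q, 11, c, w, 30, 18), (q, 11, c, w, 30, 23), (q, 11, c, w, 30, 24), (q, 11, c, w, 30, 33), (v, 29, x, c, 30, 14), (v, 29, x, c, 30, 18), (v, 29, x, c, 30, 23), (v, 29, x, c, 30, 24), (v, 29, x, c, 30, 33), (v, 37, v, b, 30, 14), (v, 37, v, b, 30, 18), (v, 37, v, b, 30, 23), (v, 37, v, b, 30, 24), (v, 37, v, b, 30, 33)}
Apply σ_{E = b}; surviving tuples: {(c, 18, t, b, 26, 16), (c, 18, t, b, 26, 23), (v, 37, v, b, 30, 14), (v, 37, v, b, 30, 18), (v, 37, v, b, 30, 23), (v, 37, v, b, 30, 24), (v, 37, v, b, 30, 33)}
π[C, F, D]: project onto (C, F, D) → {(14, 30, 37), (16, 26, 18), (18, 30, 37), (23, 26, 18), (23, 30, 37), (24, 30, 37), (33, 30, 37)}

{(14, 30, 37), (16, 26, 18), (18, 30, 37), (23, 26, 18), (23, 30, 37), (24, 30, 37), (33, 30, 37)}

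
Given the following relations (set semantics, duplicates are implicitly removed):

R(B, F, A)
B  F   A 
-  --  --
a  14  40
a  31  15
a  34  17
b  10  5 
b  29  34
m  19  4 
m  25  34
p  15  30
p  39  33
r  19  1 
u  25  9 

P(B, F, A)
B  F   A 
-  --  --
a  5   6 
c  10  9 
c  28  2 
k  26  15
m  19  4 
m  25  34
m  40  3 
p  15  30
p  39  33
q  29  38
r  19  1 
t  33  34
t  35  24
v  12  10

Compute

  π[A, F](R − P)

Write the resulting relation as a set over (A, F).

Difference: {(a, 14, 40), (a, 31, 15), (a, 34, 17), (b, 10, 5), (b, 29, 34), (m, 19, 4), (m, 25, 34), (p, 15, 30), (p, 39, 33), (r, 19, 1), (u, 25, 9)} with {(a, 5, 6), (c, 10, 9), (c, 28, 2), (k, 26, 15), (m, 19, 4), (m, 25, 34), (m, 40, 3), (p, 15, 30), (p, 39, 33), (q, 29, 38), (r, 19, 1), (t, 33, 34), (t, 35, 24), (v, 12, 10)} → {(a, 14, 40), (a, 31, 15), (a, 34, 17), (b, 10, 5), (b, 29, 34), (u, 25, 9)}
π_{A, F} gives {(15, 31), (17, 34), (34, 29), (40, 14), (5, 10), (9, 25)}.

{(15, 31), (17, 34), (34, 29), (40, 14), (5, 10), (9, 25)}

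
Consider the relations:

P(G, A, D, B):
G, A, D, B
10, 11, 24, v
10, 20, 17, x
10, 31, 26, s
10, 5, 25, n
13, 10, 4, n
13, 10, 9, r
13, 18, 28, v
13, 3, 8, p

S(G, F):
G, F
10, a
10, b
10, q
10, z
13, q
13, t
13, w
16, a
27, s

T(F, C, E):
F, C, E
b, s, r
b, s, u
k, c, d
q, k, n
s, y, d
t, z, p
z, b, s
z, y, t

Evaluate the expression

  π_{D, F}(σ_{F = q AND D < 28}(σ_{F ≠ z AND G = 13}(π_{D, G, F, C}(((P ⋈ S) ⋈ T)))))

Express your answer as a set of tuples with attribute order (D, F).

Joining P and S on G yields {(10, 11, 24, v, a), (10, 11, 24, v, b), (10, 11, 24, v, q), (10, 11, 24, v, z), (10, 20, 17, x, a), (10, 20, 17, x, b), (10, 20, 17, x, q), (10, 20, 17, x, z), (10, 31, 26, s, a), (10, 31, 26, s, b), (10, 31, 26, s, q), (10, 31, 26, s, z), (10, 5, 25, n, a), (10, 5, 25, n, b), (10, 5, 25, n, q), (10, 5, 25, n, z), (13, 10, 4, n, q), (13, 10, 4, n, t), (13, 10, 4, n, w), (13, 10, 9, r, q), (13, 10, 9, r, t), (13, 10, 9, r, w), (13, 18, 28, v, q), (13, 18, 28, v, t), (13, 18, 28, v, w), (13, 3, 8, p, q), (13, 3, 8, p, t), (13, 3, 8, p, w)}.
Joining (P ⋈ S) and T on F yields {(10, 11, 24, v, b, s, r), (10, 11, 24, v, b, s, u), (10, 11, 24, v, q, k, n), (10, 11, 24, v, z, b, s), (10, 11, 24, v, z, y, t), (10, 20, 17, x, b, s, r), (10, 20, 17, x, b, s, u), (10, 20, 17, x, q, k, n), (10, 20, 17, x, z, b, s), (10, 20, 17, x, z, y, t), (10, 31, 26, s, b, s, r), (10, 31, 26, s, b, s, u), (10, 31, 26, s, q, k, n), (10, 31, 26, s, z, b, s), (10, 31, 26, s, z, y, t), (10, 5, 25, n, b, s, r), (10, 5, 25, n, b, s, u), (10, 5, 25, n, q, k, n), (10, 5, 25, n, z, b, s), (10, 5, 25, n, z, y, t), (13, 10, 4, n, q, k, n), (13, 10, 4, n, t, z, p), (13, 10, 9, r, q, k, n), (13, 10, 9, r, t, z, p), (13, 18, 28, v, q, k, n), (13, 18, 28, v, t, z, p), (13, 3, 8, p, q, k, n), (13, 3, 8, p, t, z, p)}.
Projecting to D, G, F, C (4 duplicate(s) eliminated): {(17, 10, b, s), (17, 10, q, k), (17, 10, z, b), (17, 10, z, y), (24, 10, b, s), (24, 10, q, k), (24, 10, z, b), (24, 10, z, y), (25, 10, b, s), (25, 10, q, k), (25, 10, z, b), (25, 10, z, y), (26, 10, b, s), (26, 10, q, k), (26, 10, z, b), (26, 10, z, y), (28, 13, q, k), (28, 13, t, z), (4, 13, q, k), (4, 13, t, z), (8, 13, q, k), (8, 13, t, z), (9, 13, q, k), (9, 13, t, z)}
σ[F ≠ z AND G = 13]: keep tuples satisfying F ≠ z AND G = 13 → {(28, 13, q, k), (28, 13, t, z), (4, 13, q, k), (4, 13, t, z), (8, 13, q, k), (8, 13, t, z), (9, 13, q, k), (9, 13, t, z)}
σ[F = q AND D < 28]: keep tuples satisfying F = q AND D < 28 → {(4, 13, q, k), (8, 13, q, k), (9, 13, q, k)}
Projecting to D, F: {(4, q), (8, q), (9, q)}

{(4, q), (8, q), (9, q)}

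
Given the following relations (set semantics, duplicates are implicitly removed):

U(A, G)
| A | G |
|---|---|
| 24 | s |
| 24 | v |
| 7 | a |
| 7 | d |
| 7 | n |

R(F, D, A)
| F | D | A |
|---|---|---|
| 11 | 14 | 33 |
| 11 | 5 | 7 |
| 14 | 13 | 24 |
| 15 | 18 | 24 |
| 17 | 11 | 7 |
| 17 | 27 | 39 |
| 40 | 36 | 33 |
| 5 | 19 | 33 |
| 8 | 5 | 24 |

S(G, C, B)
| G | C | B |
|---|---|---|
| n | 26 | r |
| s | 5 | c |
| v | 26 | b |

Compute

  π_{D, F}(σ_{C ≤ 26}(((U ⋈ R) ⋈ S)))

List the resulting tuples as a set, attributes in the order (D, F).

{(11, 17), (13, 14), (18, 15), (5, 11), (5, 8)}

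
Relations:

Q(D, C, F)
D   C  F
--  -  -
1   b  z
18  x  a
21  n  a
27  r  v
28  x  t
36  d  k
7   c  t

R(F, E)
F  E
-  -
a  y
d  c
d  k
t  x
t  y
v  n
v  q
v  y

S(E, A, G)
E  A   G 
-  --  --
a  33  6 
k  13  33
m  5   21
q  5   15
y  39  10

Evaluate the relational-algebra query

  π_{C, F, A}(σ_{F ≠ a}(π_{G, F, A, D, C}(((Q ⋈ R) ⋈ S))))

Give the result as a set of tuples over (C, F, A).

Q ⋈ R (natural join on F): {(18, x, a, y), (21, n, a, y), (27, r, v, n), (27, r, v, q), (27, r, v, y), (28, x, t, x), (28, x, t, y), (7, c, t, x), (7, c, t, y)}
(Q ⋈ R) ⋈ S (natural join on E): {(18, x, a, y, 39, 10), (21, n, a, y, 39, 10), (27, r, v, q, 5, 15), (27, r, v, y, 39, 10), (28, x, t, y, 39, 10), (7, c, t, y, 39, 10)}
Keep only column(s) G, F, A, D, C: {(10, a, 39, 18, x), (10, a, 39, 21, n), (10, t, 39, 28, x), (10, t, 39, 7, c), (10, v, 39, 27, r), (15, v, 5, 27, r)}
σ[F ≠ a]: keep tuples satisfying F ≠ a → {(10, t, 39, 28, x), (10, t, 39, 7, c), (10, v, 39, 27, r), (15, v, 5, 27, r)}
Keep only column(s) C, F, A: {(c, t, 39), (r, v, 39), (r, v, 5), (x, t, 39)}

{(c, t, 39), (r, v, 39), (r, v, 5), (x, t, 39)}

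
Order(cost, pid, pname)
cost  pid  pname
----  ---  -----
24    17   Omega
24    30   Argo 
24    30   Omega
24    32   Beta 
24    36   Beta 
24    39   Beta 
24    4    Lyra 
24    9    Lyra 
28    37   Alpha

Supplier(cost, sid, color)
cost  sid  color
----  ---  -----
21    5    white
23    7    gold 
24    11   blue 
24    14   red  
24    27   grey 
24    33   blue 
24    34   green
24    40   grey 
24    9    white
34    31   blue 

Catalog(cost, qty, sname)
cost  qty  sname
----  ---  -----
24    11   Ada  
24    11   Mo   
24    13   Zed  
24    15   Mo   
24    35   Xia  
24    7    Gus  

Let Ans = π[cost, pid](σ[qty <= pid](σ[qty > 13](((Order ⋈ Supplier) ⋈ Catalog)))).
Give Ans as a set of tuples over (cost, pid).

{(24, 17), (24, 30), (24, 32), (24, 36), (24, 39)}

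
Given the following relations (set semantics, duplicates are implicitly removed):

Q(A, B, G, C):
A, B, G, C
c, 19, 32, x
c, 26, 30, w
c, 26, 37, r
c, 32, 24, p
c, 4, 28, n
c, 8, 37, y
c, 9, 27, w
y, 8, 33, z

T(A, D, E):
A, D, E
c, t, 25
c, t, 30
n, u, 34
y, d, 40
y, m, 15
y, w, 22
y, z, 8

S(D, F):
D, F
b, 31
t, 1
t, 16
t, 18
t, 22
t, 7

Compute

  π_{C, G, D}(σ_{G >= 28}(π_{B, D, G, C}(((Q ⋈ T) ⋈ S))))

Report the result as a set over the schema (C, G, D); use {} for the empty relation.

Natural join on A: {(c, 19, 32, x, t, 25), (c, 19, 32, x, t, 30), (c, 26, 30, w, t, 25), (c, 26, 30, w, t, 30), (c, 26, 37, r, t, 25), (c, 26, 37, r, t, 30), (c, 32, 24, p, t, 25), (c, 32, 24, p, t, 30), (c, 4, 28, n, t, 25), (c, 4, 28, n, t, 30), (c, 8, 37, y, t, 25), (c, 8, 37, y, t, 30), (c, 9, 27, w, t, 25), (c, 9, 27, w, t, 30), (y, 8, 33, z, d, 40), (y, 8, 33, z, m, 15), (y, 8, 33, z, w, 22), (y, 8, 33, z, z, 8)}
Natural join on D: {(c, 19, 32, x, t, 25, 1), (c, 19, 32, x, t, 25, 16), (c, 19, 32, x, t, 25, 18), (c, 19, 32, x, t, 25, 22), (c, 19, 32, x, t, 25, 7), (c, 19, 32, x, t, 30, 1), (c, 19, 32, x, t, 30, 16), (c, 19, 32, x, t, 30, 18), (c, 19, 32, x, t, 30, 22), (c, 19, 32, x, t, 30, 7), (c, 26, 30, w, t, 25, 1), (c, 26, 30, w, t, 25, 16), (c, 26, 30, w, t, 25, 18), (c, 26, 30, w, t, 25, 22), (c, 26, 30, w, t, 25, 7), (c, 26, 30, w, t, 30, 1), (c, 26, 30, w, t, 30, 16), (c, 26, 30, w, t, 30, 18), (c, 26, 30, w, t, 30, 22), (c, 26, 30, w, t, 30, 7), (c, 26, 37, r, t, 25, 1), (c, 26, 37, r, t, 25, 16), (c, 26, 37, r, t, 25, 18), (c, 26, 37, r, t, 25, 22), (c, 26, 37, r, t, 25, 7), (c, 26, 37, r, t, 30, 1), (c, 26, 37, r, t, 30, 16), (c, 26, 37, r, t, 30, 18), (c, 26, 37, r, t, 30, 22), (c, 26, 37, r, t, 30, 7), (c, 32, 24, p, t, 25, 1), (c, 32, 24, p, t, 25, 16), (c, 32, 24, p, t, 25, 18), (c, 32, 24, p, t, 25, 22), (c, 32, 24, p, t, 25, 7), (c, 32, 24, p, t, 30, 1), (c, 32, 24, p, t, 30, 16), (c, 32, 24, p, t, 30, 18), (c, 32, 24, p, t, 30, 22), (c, 32, 24, p, t, 30, 7), (c, 4, 28, n, t, 25, 1), (c, 4, 28, n, t, 25, 16), (c, 4, 28, n, t, 25, 18), (c, 4, 28, n, t, 25, 22), (c, 4, 28, n, t, 25, 7), (c, 4, 28, n, t, 30, 1), (c, 4, 28, n, t, 30, 16), (c, 4, 28, n, t, 30, 18), (c, 4, 28, n, t, 30, 22), (c, 4, 28, n, t, 30, 7), (c, 8, 37, y, t, 25, 1), (c, 8, 37, y, t, 25, 16), (c, 8, 37, y, t, 25, 18), (c, 8, 37, y, t, 25, 22), (c, 8, 37, y, t, 25, 7), (c, 8, 37, y, t, 30, 1), (c, 8, 37, y, t, 30, 16), (c, 8, 37, y, t, 30, 18), (c, 8, 37, y, t, 30, 22), (c, 8, 37, y, t, 30, 7), (c, 9, 27, w, t, 25, 1), (c, 9, 27, w, t, 25, 16), (c, 9, 27, w, t, 25, 18), (c, 9, 27, w, t, 25, 22), (c, 9, 27, w, t, 25, 7), (c, 9, 27, w, t, 30, 1), (c, 9, 27, w, t, 30, 16), (c, 9, 27, w, t, 30, 18), (c, 9, 27, w, t, 30, 22), (c, 9, 27, w, t, 30, 7)}
Projecting to B, D, G, C (63 duplicate(s) eliminated): {(19, t, 32, x), (26, t, 30, w), (26, t, 37, r), (32, t, 24, p), (4, t, 28, n), (8, t, 37, y), (9, t, 27, w)}
Filtering on G >= 28 leaves {(19, t, 32, x), (26, t, 30, w), (26, t, 37, r), (4, t, 28, n), (8, t, 37, y)}.
Projecting to C, G, D: {(n, 28, t), (r, 37, t), (w, 30, t), (x, 32, t), (y, 37, t)}

{(n, 28, t), (r, 37, t), (w, 30, t), (x, 32, t), (y, 37, t)}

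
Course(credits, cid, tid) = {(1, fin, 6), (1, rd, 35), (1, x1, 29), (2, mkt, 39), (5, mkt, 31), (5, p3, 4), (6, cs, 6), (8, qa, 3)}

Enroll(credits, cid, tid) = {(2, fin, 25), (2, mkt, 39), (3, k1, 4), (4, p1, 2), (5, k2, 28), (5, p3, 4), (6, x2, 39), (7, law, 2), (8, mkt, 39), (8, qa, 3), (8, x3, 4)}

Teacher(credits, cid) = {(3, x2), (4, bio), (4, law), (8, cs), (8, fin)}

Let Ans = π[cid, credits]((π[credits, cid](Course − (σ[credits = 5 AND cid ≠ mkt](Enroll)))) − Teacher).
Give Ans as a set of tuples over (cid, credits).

Filtering on credits = 5 AND cid ≠ mkt leaves {(5, k2, 28), (5, p3, 4)}.
Taking the difference: {(1, fin, 6), (1, rd, 35), (1, x1, 29), (2, mkt, 39), (5, mkt, 31), (6, cs, 6), (8, qa, 3)}
π_{credits, cid} gives {(1, fin), (1, rd), (1, x1), (2, mkt), (5, mkt), (6, cs), (8, qa)}.
Taking the difference: {(1, fin), (1, rd), (1, x1), (2, mkt), (5, mkt), (6, cs), (8, qa)}
π_{cid, credits} gives {(cs, 6), (fin, 1), (mkt, 2), (mkt, 5), (qa, 8), (rd, 1), (x1, 1)}.

{(cs, 6), (fin, 1), (mkt, 2), (mkt, 5), (qa, 8), (rd, 1), (x1, 1)}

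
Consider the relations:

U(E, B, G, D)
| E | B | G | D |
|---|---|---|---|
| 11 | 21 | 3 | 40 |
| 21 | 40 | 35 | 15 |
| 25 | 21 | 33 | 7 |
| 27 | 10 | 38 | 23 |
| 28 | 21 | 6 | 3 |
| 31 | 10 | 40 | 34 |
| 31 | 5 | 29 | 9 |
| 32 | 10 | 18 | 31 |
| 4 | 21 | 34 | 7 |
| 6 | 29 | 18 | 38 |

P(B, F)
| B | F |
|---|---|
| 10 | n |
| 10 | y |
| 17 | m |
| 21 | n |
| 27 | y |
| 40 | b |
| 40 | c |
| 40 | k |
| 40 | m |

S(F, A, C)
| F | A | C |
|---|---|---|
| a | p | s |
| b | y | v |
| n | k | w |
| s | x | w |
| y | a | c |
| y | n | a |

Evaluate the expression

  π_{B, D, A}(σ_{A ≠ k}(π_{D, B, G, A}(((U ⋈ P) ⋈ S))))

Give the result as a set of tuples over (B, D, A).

{(10, 23, a), (10, 23, n), (10, 31, a), (10, 31, n), (10, 34, a), (10, 34, n), (40, 15, y)}

Natural join on B: {(11, 21, 3, 40, n), (21, 40, 35, 15, b), (21, 40, 35, 15, c), (21, 40, 35, 15, k), (21, 40, 35, 15, m), (25, 21, 33, 7, n), (27, 10, 38, 23, n), (27, 10, 38, 23, y), (28, 21, 6, 3, n), (31, 10, 40, 34, n), (31, 10, 40, 34, y), (32, 10, 18, 31, n), (32, 10, 18, 31, y), (4, 21, 34, 7, n)}
Natural join on F: {(11, 21, 3, 40, n, k, w), (21, 40, 35, 15, b, y, v), (25, 21, 33, 7, n, k, w), (27, 10, 38, 23, n, k, w), (27, 10, 38, 23, y, a, c), (27, 10, 38, 23, y, n, a), (28, 21, 6, 3, n, k, w), (31, 10, 40, 34, n, k, w), (31, 10, 40, 34, y, a, c), (31, 10, 40, 34, y, n, a), (32, 10, 18, 31, n, k, w), (32, 10, 18, 31, y, a, c), (32, 10, 18, 31, y, n, a), (4, 21, 34, 7, n, k, w)}
π[D, B, G, A]: project onto (D, B, G, A) → {(15, 40, 35, y), (23, 10, 38, a), (23, 10, 38, k), (23, 10, 38, n), (3, 21, 6, k), (31, 10, 18, a), (31, 10, 18, k), (31, 10, 18, n), (34, 10, 40, a), (34, 10, 40, k), (34, 10, 40, n), (40, 21, 3, k), (7, 21, 33, k), (7, 21, 34, k)}
Filtering on A ≠ k leaves {(15, 40, 35, y), (23, 10, 38, a), (23, 10, 38, n), (31, 10, 18, a), (31, 10, 18, n), (34, 10, 40, a), (34, 10, 40, n)}.
π[B, D, A]: project onto (B, D, A) → {(10, 23, a), (10, 23, n), (10, 31, a), (10, 31, n), (10, 34, a), (10, 34, n), (40, 15, y)}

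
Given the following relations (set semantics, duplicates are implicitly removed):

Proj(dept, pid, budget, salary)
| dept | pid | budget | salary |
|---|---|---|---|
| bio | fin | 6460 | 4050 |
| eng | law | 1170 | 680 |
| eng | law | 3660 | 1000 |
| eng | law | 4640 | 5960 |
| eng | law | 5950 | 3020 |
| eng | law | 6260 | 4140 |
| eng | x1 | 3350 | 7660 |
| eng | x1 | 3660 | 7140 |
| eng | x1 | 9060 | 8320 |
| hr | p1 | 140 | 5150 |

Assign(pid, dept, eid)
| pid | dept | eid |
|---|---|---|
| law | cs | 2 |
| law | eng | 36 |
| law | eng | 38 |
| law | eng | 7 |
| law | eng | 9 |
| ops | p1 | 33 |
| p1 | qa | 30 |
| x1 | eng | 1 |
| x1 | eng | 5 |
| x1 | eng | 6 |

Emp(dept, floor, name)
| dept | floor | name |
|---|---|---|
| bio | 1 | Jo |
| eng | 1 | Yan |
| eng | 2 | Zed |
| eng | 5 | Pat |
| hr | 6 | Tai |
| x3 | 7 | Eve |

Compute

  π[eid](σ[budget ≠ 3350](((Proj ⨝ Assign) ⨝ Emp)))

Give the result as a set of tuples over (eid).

{1, 36, 38, 5, 6, 7, 9}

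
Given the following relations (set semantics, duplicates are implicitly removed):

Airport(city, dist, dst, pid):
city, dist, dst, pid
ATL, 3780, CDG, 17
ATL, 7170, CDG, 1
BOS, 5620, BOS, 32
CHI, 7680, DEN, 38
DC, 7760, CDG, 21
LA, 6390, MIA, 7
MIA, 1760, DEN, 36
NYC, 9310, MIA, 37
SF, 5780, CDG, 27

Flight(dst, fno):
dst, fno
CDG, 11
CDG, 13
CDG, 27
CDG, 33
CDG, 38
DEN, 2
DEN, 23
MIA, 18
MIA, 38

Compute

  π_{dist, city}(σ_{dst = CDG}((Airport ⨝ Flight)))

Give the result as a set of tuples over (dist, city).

{(3780, ATL), (5780, SF), (7170, ATL), (7760, DC)}

Airport ⋈ Flight (natural join on dst): {(ATL, 3780, CDG, 17, 11), (ATL, 3780, CDG, 17, 13), (ATL, 3780, CDG, 17, 27), (ATL, 3780, CDG, 17, 33), (ATL, 3780, CDG, 17, 38), (ATL, 7170, CDG, 1, 11), (ATL, 7170, CDG, 1, 13), (ATL, 7170, CDG, 1, 27), (ATL, 7170, CDG, 1, 33), (ATL, 7170, CDG, 1, 38), (CHI, 7680, DEN, 38, 2), (CHI, 7680, DEN, 38, 23), (DC, 7760, CDG, 21, 11), (DC, 7760, CDG, 21, 13), (DC, 7760, CDG, 21, 27), (DC, 7760, CDG, 21, 33), (DC, 7760, CDG, 21, 38), (LA, 6390, MIA, 7, 18), (LA, 6390, MIA, 7, 38), (MIA, 1760, DEN, 36, 2), (MIA, 1760, DEN, 36, 23), (NYC, 9310, MIA, 37, 18), (NYC, 9310, MIA, 37, 38), (SF, 5780, CDG, 27, 11), (SF, 5780, CDG, 27, 13), (SF, 5780, CDG, 27, 27), (SF, 5780, CDG, 27, 33), (SF, 5780, CDG, 27, 38)}
σ[dst = CDG]: keep tuples satisfying dst = CDG → {(ATL, 3780, CDG, 17, 11), (ATL, 3780, CDG, 17, 13), (ATL, 3780, CDG, 17, 27), (ATL, 3780, CDG, 17, 33), (ATL, 3780, CDG, 17, 38), (ATL, 7170, CDG, 1, 11), (ATL, 7170, CDG, 1, 13), (ATL, 7170, CDG, 1, 27), (ATL, 7170, CDG, 1, 33), (ATL, 7170, CDG, 1, 38), (DC, 7760, CDG, 21, 11), (DC, 7760, CDG, 21, 13), (DC, 7760, CDG, 21, 27), (DC, 7760, CDG, 21, 33), (DC, 7760, CDG, 21, 38), (SF, 5780, CDG, 27, 11), (SF, 5780, CDG, 27, 13), (SF, 5780, CDG, 27, 27), (SF, 5780, CDG, 27, 33), (SF, 5780, CDG, 27, 38)}
π[dist, city]: project onto (dist, city) (16 duplicate(s) eliminated) → {(3780, ATL), (5780, SF), (7170, ATL), (7760, DC)}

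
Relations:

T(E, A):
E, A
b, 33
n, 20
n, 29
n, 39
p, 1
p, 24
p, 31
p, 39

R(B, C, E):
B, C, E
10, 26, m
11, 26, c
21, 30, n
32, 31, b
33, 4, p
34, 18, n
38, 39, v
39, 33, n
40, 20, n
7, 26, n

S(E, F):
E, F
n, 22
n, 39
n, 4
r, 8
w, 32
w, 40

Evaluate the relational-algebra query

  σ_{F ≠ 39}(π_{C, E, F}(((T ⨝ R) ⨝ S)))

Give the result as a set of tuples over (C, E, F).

{(18, n, 22), (18, n, 4), (20, n, 22), (20, n, 4), (26, n, 22), (26, n, 4), (30, n, 22), (30, n, 4), (33, n, 22), (33, n, 4)}

Natural join on E: {(b, 33, 32, 31), (n, 20, 21, 30), (n, 20, 34, 18), (n, 20, 39, 33), (n, 20, 40, 20), (n, 20, 7, 26), (n, 29, 21, 30), (n, 29, 34, 18), (n, 29, 39, 33), (n, 29, 40, 20), (n, 29, 7, 26), (n, 39, 21, 30), (n, 39, 34, 18), (n, 39, 39, 33), (n, 39, 40, 20), (n, 39, 7, 26), (p, 1, 33, 4), (p, 24, 33, 4), (p, 31, 33, 4), (p, 39, 33, 4)}
Natural join on E: {(n, 20, 21, 30, 22), (n, 20, 21, 30, 39), (n, 20, 21, 30, 4), (n, 20, 34, 18, 22), (n, 20, 34, 18, 39), (n, 20, 34, 18, 4), (n, 20, 39, 33, 22), (n, 20, 39, 33, 39), (n, 20, 39, 33, 4), (n, 20, 40, 20, 22), (n, 20, 40, 20, 39), (n, 20, 40, 20, 4), (n, 20, 7, 26, 22), (n, 20, 7, 26, 39), (n, 20, 7, 26, 4), (n, 29, 21, 30, 22), (n, 29, 21, 30, 39), (n, 29, 21, 30, 4), (n, 29, 34, 18, 22), (n, 29, 34, 18, 39), (n, 29, 34, 18, 4), (n, 29, 39, 33, 22), (n, 29, 39, 33, 39), (n, 29, 39, 33, 4), (n, 29, 40, 20, 22), (n, 29, 40, 20, 39), (n, 29, 40, 20, 4), (n, 29, 7, 26, 22), (n, 29, 7, 26, 39), (n, 29, 7, 26, 4), (n, 39, 21, 30, 22), (n, 39, 21, 30, 39), (n, 39, 21, 30, 4), (n, 39, 34, 18, 22), (n, 39, 34, 18, 39), (n, 39, 34, 18, 4), (n, 39, 39, 33, 22), (n, 39, 39, 33, 39), (n, 39, 39, 33, 4), (n, 39, 40, 20, 22), (n, 39, 40, 20, 39), (n, 39, 40, 20, 4), (n, 39, 7, 26, 22), (n, 39, 7, 26, 39), (n, 39, 7, 26, 4)}
π[C, E, F]: project onto (C, E, F) (30 duplicate(s) eliminated) → {(18, n, 22), (18, n, 39), (18, n, 4), (20, n, 22), (20, n, 39), (20, n, 4), (26, n, 22), (26, n, 39), (26, n, 4), (30, n, 22), (30, n, 39), (30, n, 4), (33, n, 22), (33, n, 39), (33, n, 4)}
Apply σ_{F ≠ 39}; surviving tuples: {(18, n, 22), (18, n, 4), (20, n, 22), (20, n, 4), (26, n, 22), (26, n, 4), (30, n, 22), (30, n, 4), (33, n, 22), (33, n, 4)}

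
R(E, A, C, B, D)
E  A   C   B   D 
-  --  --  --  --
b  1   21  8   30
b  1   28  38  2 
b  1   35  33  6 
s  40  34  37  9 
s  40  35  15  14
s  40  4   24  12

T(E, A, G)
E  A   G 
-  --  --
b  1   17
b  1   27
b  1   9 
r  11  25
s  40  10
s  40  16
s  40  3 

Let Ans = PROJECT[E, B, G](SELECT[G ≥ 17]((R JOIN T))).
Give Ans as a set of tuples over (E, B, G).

Natural join on E, A: {(b, 1, 21, 8, 30, 17), (b, 1, 21, 8, 30, 27), (b, 1, 21, 8, 30, 9), (b, 1, 28, 38, 2, 17), (b, 1, 28, 38, 2, 27), (b, 1, 28, 38, 2, 9), (b, 1, 35, 33, 6, 17), (b, 1, 35, 33, 6, 27), (b, 1, 35, 33, 6, 9), (s, 40, 34, 37, 9, 10), (s, 40, 34, 37, 9, 16), (s, 40, 34, 37, 9, 3), (s, 40, 35, 15, 14, 10), (s, 40, 35, 15, 14, 16), (s, 40, 35, 15, 14, 3), (s, 40, 4, 24, 12, 10), (s, 40, 4, 24, 12, 16), (s, 40, 4, 24, 12, 3)}
σ[G ≥ 17]: keep tuples satisfying G ≥ 17 → {(b, 1, 21, 8, 30, 17), (b, 1, 21, 8, 30, 27), (b, 1, 28, 38, 2, 17), (b, 1, 28, 38, 2, 27), (b, 1, 35, 33, 6, 17), (b, 1, 35, 33, 6, 27)}
Projecting to E, B, G: {(b, 33, 17), (b, 33, 27), (b, 38, 17), (b, 38, 27), (b, 8, 17), (b, 8, 27)}

{(b, 33, 17), (b, 33, 27), (b, 38, 17), (b, 38, 27), (b, 8, 17), (b, 8, 27)}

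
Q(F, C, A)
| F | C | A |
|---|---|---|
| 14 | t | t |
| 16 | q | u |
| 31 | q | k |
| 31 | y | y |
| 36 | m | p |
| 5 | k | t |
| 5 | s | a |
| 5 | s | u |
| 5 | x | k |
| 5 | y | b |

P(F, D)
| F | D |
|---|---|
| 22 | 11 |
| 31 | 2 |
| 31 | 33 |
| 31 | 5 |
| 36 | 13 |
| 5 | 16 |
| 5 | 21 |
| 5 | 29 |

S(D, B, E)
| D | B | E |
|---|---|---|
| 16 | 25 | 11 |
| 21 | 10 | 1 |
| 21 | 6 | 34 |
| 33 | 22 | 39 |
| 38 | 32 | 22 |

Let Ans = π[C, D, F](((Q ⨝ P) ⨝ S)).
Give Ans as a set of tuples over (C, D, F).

Natural join on F: {(31, q, k, 2), (31, q, k, 33), (31, q, k, 5), (31, y, y, 2), (31, y, y, 33), (31, y, y, 5), (36, m, p, 13), (5, k, t, 16), (5, k, t, 21), (5, k, t, 29), (5, s, a, 16), (5, s, a, 21), (5, s, a, 29), (5, s, u, 16), (5, s, u, 21), (5, s, u, 29), (5, x, k, 16), (5, x, k, 21), (5, x, k, 29), (5, y, b, 16), (5, y, b, 21), (5, y, b, 29)}
Natural join on D: {(31, q, k, 33, 22, 39), (31, y, y, 33, 22, 39), (5, k, t, 16, 25, 11), (5, k, t, 21, 10, 1), (5, k, t, 21, 6, 34), (5, s, a, 16, 25, 11), (5, s, a, 21, 10, 1), (5, s, a, 21, 6, 34), (5, s, u, 16, 25, 11), (5, s, u, 21, 10, 1), (5, s, u, 21, 6, 34), (5, x, k, 16, 25, 11), (5, x, k, 21, 10, 1), (5, x, k, 21, 6, 34), (5, y, b, 16, 25, 11), (5, y, b, 21, 10, 1), (5, y, b, 21, 6, 34)}
Projecting to C, D, F (7 duplicate(s) eliminated): {(k, 16, 5), (k, 21, 5), (q, 33, 31), (s, 16, 5), (s, 21, 5), (x, 16, 5), (x, 21, 5), (y, 16, 5), (y, 21, 5), (y, 33, 31)}

{(k, 16, 5), (k, 21, 5), (q, 33, 31), (s, 16, 5), (s, 21, 5), (x, 16, 5), (x, 21, 5), (y, 16, 5), (y, 21, 5), (y, 33, 31)}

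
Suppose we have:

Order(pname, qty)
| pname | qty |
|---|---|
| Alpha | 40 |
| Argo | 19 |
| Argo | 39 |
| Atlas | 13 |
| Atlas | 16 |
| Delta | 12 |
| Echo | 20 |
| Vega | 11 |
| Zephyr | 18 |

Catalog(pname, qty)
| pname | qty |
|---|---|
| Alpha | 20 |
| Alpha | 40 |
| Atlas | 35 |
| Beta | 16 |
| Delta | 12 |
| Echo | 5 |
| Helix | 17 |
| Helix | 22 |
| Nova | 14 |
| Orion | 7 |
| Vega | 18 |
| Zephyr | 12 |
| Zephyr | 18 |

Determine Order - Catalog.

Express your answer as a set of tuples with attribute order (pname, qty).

{(Argo, 19), (Argo, 39), (Atlas, 13), (Atlas, 16), (Echo, 20), (Vega, 11)}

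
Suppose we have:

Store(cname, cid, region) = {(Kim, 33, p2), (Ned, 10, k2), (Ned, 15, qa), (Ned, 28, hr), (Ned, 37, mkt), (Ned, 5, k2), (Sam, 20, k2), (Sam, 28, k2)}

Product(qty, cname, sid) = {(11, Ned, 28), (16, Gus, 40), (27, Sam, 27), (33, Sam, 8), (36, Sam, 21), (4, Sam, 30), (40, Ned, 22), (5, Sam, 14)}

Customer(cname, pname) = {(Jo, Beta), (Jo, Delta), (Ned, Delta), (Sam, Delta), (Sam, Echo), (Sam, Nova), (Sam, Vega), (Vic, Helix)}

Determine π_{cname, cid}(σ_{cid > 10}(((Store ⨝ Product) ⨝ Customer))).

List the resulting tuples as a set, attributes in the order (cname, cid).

Store ⋈ Product (natural join on cname): {(Ned, 10, k2, 11, 28), (Ned, 10, k2, 40, 22), (Ned, 15, qa, 11, 28), (Ned, 15, qa, 40, 22), (Ned, 28, hr, 11, 28), (Ned, 28, hr, 40, 22), (Ned, 37, mkt, 11, 28), (Ned, 37, mkt, 40, 22), (Ned, 5, k2, 11, 28), (Ned, 5, k2, 40, 22), (Sam, 20, k2, 27, 27), (Sam, 20, k2, 33, 8), (Sam, 20, k2, 36, 21), (Sam, 20, k2, 4, 30), (Sam, 20, k2, 5, 14), (Sam, 28, k2, 27, 27), (Sam, 28, k2, 33, 8), (Sam, 28, k2, 36, 21), (Sam, 28, k2, 4, 30), (Sam, 28, k2, 5, 14)}
(Store ⨝ Product) ⋈ Customer (natural join on cname): {(Ned, 10, k2, 11, 28, Delta), (Ned, 10, k2, 40, 22, Delta), (Ned, 15, qa, 11, 28, Delta), (Ned, 15, qa, 40, 22, Delta), (Ned, 28, hr, 11, 28, Delta), (Ned, 28, hr, 40, 22, Delta), (Ned, 37, mkt, 11, 28, Delta), (Ned, 37, mkt, 40, 22, Delta), (Ned, 5, k2, 11, 28, Delta), (Ned, 5, k2, 40, 22, Delta), (Sam, 20, k2, 27, 27, Delta), (Sam, 20, k2, 27, 27, Echo), (Sam, 20, k2, 27, 27, Nova), (Sam, 20, k2, 27, 27, Vega), (Sam, 20, k2, 33, 8, Delta), (Sam, 20, k2, 33, 8, Echo), (Sam, 20, k2, 33, 8, Nova), (Sam, 20, k2, 33, 8, Vega), (Sam, 20, k2, 36, 21, Delta), (Sam, 20, k2, 36, 21, Echo), (Sam, 20, k2, 36, 21, Nova), (Sam, 20, k2, 36, 21, Vega), (Sam, 20, k2, 4, 30, Delta), (Sam, 20, k2, 4, 30, Echo), (Sam, 20, k2, 4, 30, Nova), (Sam, 20, k2, 4, 30, Vega), (Sam, 20, k2, 5, 14, Delta), (Sam, 20, k2, 5, 14, Echo), (Sam, 20, k2, 5, 14, Nova), (Sam, 20, k2, 5, 14, Vega), (Sam, 28, k2, 27, 27, Delta), (Sam, 28, k2, 27, 27, Echo), (Sam, 28, k2, 27, 27, Nova), (Sam, 28, k2, 27, 27, Vega), (Sam, 28, k2, 33, 8, Delta), (Sam, 28, k2, 33, 8, Echo), (Sam, 28, k2, 33, 8, Nova), (Sam, 28, k2, 33, 8, Vega), (Sam, 28, k2, 36, 21, Delta), (Sam, 28, k2, 36, 21, Echo), (Sam, 28, k2, 36, 21, Nova), (Sam, 28, k2, 36, 21, Vega), (Sam, 28, k2, 4, 30, Delta), (Sam, 28, k2, 4, 30, Echo), (Sam, 28, k2, 4, 30, Nova), (Sam, 28, k2, 4, 30, Vega), (Sam, 28, k2, 5, 14, Delta), (Sam, 28, k2, 5, 14, Echo), (Sam, 28, k2, 5, 14, Nova), (Sam, 28, k2, 5, 14, Vega)}
Selection cid > 10: {(Ned, 15, qa, 11, 28, Delta), (Ned, 15, qa, 40, 22, Delta), (Ned, 28, hr, 11, 28, Delta), (Ned, 28, hr, 40, 22, Delta), (Ned, 37, mkt, 11, 28, Delta), (Ned, 37, mkt, 40, 22, Delta), (Sam, 20, k2, 27, 27, Delta), (Sam, 20, k2, 27, 27, Echo), (Sam, 20, k2, 27, 27, Nova), (Sam, 20, k2, 27, 27, Vega), (Sam, 20, k2, 33, 8, Delta), (Sam, 20, k2, 33, 8, Echo), (Sam, 20, k2, 33, 8, Nova), (Sam, 20, k2, 33, 8, Vega), (Sam, 20, k2, 36, 21, Delta), (Sam, 20, k2, 36, 21, Echo), (Sam, 20, k2, 36, 21, Nova), (Sam, 20, k2, 36, 21, Vega), (Sam, 20, k2, 4, 30, Delta), (Sam, 20, k2, 4, 30, Echo), (Sam, 20, k2, 4, 30, Nova), (Sam, 20, k2, 4, 30, Vega), (Sam, 20, k2, 5, 14, Delta), (Sam, 20, k2, 5, 14, Echo), (Sam, 20, k2, 5, 14, Nova), (Sam, 20, k2, 5, 14, Vega), (Sam, 28, k2, 27, 27, Delta), (Sam, 28, k2, 27, 27, Echo), (Sam, 28, k2, 27, 27, Nova), (Sam, 28, k2, 27, 27, Vega), (Sam, 28, k2, 33, 8, Delta), (Sam, 28, k2, 33, 8, Echo), (Sam, 28, k2, 33, 8, Nova), (Sam, 28, k2, 33, 8, Vega), (Sam, 28, k2, 36, 21, Delta), (Sam, 28, k2, 36, 21, Echo), (Sam, 28, k2, 36, 21, Nova), (Sam, 28, k2, 36, 21, Vega), (Sam, 28, k2, 4, 30, Delta), (Sam, 28, k2, 4, 30, Echo), (Sam, 28, k2, 4, 30, Nova), (Sam, 28, k2, 4, 30, Vega), (Sam, 28, k2, 5, 14, Delta), (Sam, 28, k2, 5, 14, Echo), (Sam, 28, k2, 5, 14, Nova), (Sam, 28, k2, 5, 14, Vega)}
π_{cname, cid} gives {(Ned, 15), (Ned, 28), (Ned, 37), (Sam, 20), (Sam, 28)} (41 duplicate(s) eliminated).

{(Ned, 15), (Ned, 28), (Ned, 37), (Sam, 20), (Sam, 28)}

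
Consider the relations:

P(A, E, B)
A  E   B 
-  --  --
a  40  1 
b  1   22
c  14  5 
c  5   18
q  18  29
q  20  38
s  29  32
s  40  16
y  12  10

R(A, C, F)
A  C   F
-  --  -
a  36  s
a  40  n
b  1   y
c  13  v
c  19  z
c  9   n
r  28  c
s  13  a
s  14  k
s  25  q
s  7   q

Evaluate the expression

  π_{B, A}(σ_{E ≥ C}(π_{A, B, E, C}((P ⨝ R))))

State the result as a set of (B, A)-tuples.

{(1, a), (16, s), (22, b), (32, s), (5, c)}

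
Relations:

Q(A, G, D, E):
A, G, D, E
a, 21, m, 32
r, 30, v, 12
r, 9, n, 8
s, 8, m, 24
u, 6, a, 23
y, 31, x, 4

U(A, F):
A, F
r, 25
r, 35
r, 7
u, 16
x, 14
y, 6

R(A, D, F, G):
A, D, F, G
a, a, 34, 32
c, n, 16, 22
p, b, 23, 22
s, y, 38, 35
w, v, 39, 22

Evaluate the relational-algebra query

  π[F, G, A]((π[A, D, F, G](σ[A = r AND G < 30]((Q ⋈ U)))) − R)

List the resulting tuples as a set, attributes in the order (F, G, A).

Natural join on A: {(r, 30, v, 12, 25), (r, 30, v, 12, 35), (r, 30, v, 12, 7), (r, 9, n, 8, 25), (r, 9, n, 8, 35), (r, 9, n, 8, 7), (u, 6, a, 23, 16), (y, 31, x, 4, 6)}
Filtering on A = r AND G < 30 leaves {(r, 9, n, 8, 25), (r, 9, n, 8, 35), (r, 9, n, 8, 7)}.
π_{A, D, F, G} gives {(r, n, 25, 9), (r, n, 35, 9), (r, n, 7, 9)}.
Difference: {(r, n, 25, 9), (r, n, 35, 9), (r, n, 7, 9)} with {(a, a, 34, 32), (c, n, 16, 22), (p, b, 23, 22), (s, y, 38, 35), (w, v, 39, 22)} → {(r, n, 25, 9), (r, n, 35, 9), (r, n, 7, 9)}
π_{F, G, A} gives {(25, 9, r), (35, 9, r), (7, 9, r)}.

{(25, 9, r), (35, 9, r), (7, 9, r)}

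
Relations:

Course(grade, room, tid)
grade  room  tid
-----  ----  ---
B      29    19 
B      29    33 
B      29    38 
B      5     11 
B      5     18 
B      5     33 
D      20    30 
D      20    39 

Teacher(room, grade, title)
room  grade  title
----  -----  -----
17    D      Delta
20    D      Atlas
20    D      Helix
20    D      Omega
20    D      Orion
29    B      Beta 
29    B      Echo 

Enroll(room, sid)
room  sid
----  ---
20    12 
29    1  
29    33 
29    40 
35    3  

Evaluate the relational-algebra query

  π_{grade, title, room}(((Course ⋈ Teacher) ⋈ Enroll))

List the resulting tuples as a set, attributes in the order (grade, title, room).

{(B, Beta, 29), (B, Echo, 29), (D, Atlas, 20), (D, Helix, 20), (D, Omega, 20), (D, Orion, 20)}

Course ⋈ Teacher (natural join on grade, room): {(B, 29, 19, Beta), (B, 29, 19, Echo), (B, 29, 33, Beta), (B, 29, 33, Echo), (B, 29, 38, Beta), (B, 29, 38, Echo), (D, 20, 30, Atlas), (D, 20, 30, Helix), (D, 20, 30, Omega), (D, 20, 30, Orion), (D, 20, 39, Atlas), (D, 20, 39, Helix), (D, 20, 39, Omega), (D, 20, 39, Orion)}
(Course ⋈ Teacher) ⋈ Enroll (natural join on room): {(B, 29, 19, Beta, 1), (B, 29, 19, Beta, 33), (B, 29, 19, Beta, 40), (B, 29, 19, Echo, 1), (B, 29, 19, Echo, 33), (B, 29, 19, Echo, 40), (B, 29, 33, Beta, 1), (B, 29, 33, Beta, 33), (B, 29, 33, Beta, 40), (B, 29, 33, Echo, 1), (B, 29, 33, Echo, 33), (B, 29, 33, Echo, 40), (B, 29, 38, Beta, 1), (B, 29, 38, Beta, 33), (B, 29, 38, Beta, 40), (B, 29, 38, Echo, 1), (B, 29, 38, Echo, 33), (B, 29, 38, Echo, 40), (D, 20, 30, Atlas, 12), (D, 20, 30, Helix, 12), (D, 20, 30, Omega, 12), (D, 20, 30, Orion, 12), (D, 20, 39, Atlas, 12), (D, 20, 39, Helix, 12), (D, 20, 39, Omega, 12), (D, 20, 39, Orion, 12)}
Keep only column(s) grade, title, room (20 duplicate(s) eliminated): {(B, Beta, 29), (B, Echo, 29), (D, Atlas, 20), (D, Helix, 20), (D, Omega, 20), (D, Orion, 20)}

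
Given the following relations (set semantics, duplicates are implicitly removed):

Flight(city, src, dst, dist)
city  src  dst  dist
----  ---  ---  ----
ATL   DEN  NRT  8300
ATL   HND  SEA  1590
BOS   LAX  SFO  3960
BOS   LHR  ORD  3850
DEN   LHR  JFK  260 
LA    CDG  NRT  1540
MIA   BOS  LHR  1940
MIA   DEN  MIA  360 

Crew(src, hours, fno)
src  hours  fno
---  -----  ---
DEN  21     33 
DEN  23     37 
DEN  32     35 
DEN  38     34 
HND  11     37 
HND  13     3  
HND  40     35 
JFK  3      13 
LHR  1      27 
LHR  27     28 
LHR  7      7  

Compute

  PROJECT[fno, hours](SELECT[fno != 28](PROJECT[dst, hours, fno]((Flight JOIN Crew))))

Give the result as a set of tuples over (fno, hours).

Natural join on src: {(ATL, DEN, NRT, 8300, 21, 33), (ATL, DEN, NRT, 8300, 23, 37), (ATL, DEN, NRT, 8300, 32, 35), (ATL, DEN, NRT, 8300, 38, 34), (ATL, HND, SEA, 1590, 11, 37), (ATL, HND, SEA, 1590, 13, 3), (ATL, HND, SEA, 1590, 40, 35), (BOS, LHR, ORD, 3850, 1, 27), (BOS, LHR, ORD, 3850, 27, 28), (BOS, LHR, ORD, 3850, 7, 7), (DEN, LHR, JFK, 260, 1, 27), (DEN, LHR, JFK, 260, 27, 28), (DEN, LHR, JFK, 260, 7, 7), (MIA, DEN, MIA, 360, 21, 33), (MIA, DEN, MIA, 360, 23, 37), (MIA, DEN, MIA, 360, 32, 35), (MIA, DEN, MIA, 360, 38, 34)}
Projecting to dst, hours, fno: {(JFK, 1, 27), (JFK, 27, 28), (JFK, 7, 7), (MIA, 21, 33), (MIA, 23, 37), (MIA, 32, 35), (MIA, 38, 34), (NRT, 21, 33), (NRT, 23, 37), (NRT, 32, 35), (NRT, 38, 34), (ORD, 1, 27), (ORD, 27, 28), (ORD, 7, 7), (SEA, 11, 37), (SEA, 13, 3), (SEA, 40, 35)}
Filtering on fno != 28 leaves {(JFK, 1, 27), (JFK, 7, 7), (MIA, 21, 33), (MIA, 23, 37), (MIA, 32, 35), (MIA, 38, 34), (NRT, 21, 33), (NRT, 23, 37), (NRT, 32, 35), (NRT, 38, 34), (ORD, 1, 27), (ORD, 7, 7), (SEA, 11, 37), (SEA, 13, 3), (SEA, 40, 35)}.
Projecting to fno, hours (6 duplicate(s) eliminated): {(27, 1), (3, 13), (33, 21), (34, 38), (35, 32), (35, 40), (37, 11), (37, 23), (7, 7)}

{(27, 1), (3, 13), (33, 21), (34, 38), (35, 32), (35, 40), (37, 11), (37, 23), (7, 7)}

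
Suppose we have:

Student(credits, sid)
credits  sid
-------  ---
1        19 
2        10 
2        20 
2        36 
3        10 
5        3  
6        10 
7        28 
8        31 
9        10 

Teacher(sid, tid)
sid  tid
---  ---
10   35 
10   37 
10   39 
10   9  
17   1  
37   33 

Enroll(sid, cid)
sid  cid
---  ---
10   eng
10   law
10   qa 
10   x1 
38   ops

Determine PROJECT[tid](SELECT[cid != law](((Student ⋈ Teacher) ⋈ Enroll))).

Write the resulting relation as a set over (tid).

{35, 37, 39, 9}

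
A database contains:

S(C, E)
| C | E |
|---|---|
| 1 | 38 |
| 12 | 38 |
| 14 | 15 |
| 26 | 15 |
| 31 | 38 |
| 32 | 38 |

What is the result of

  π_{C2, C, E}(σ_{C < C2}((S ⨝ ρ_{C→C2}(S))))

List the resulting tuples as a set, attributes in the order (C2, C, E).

ρ[C→C2]: schema becomes (C2, E); tuples unchanged.
S ⋈ ρ_{C→C2}(S) (natural join on E): {(1, 38, 1), (1, 38, 12), (1, 38, 31), (1, 38, 32), (12, 38, 1), (12, 38, 12), (12, 38, 31), (12, 38, 32), (14, 15, 14), (14, 15, 26), (26, 15, 14), (26, 15, 26), (31, 38, 1), (31, 38, 12), (31, 38, 31), (31, 38, 32), (32, 38, 1), (32, 38, 12), (32, 38, 31), (32, 38, 32)}
Filtering on C < C2 leaves {(1, 38, 12), (1, 38, 31), (1, 38, 32), (12, 38, 31), (12, 38, 32), (14, 15, 26), (31, 38, 32)}.
Projecting to C2, C, E: {(12, 1, 38), (26, 14, 15), (31, 1, 38), (31, 12, 38), (32, 1, 38), (32, 12, 38), (32, 31, 38)}

{(12, 1, 38), (26, 14, 15), (31, 1, 38), (31, 12, 38), (32, 1, 38), (32, 12, 38), (32, 31, 38)}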